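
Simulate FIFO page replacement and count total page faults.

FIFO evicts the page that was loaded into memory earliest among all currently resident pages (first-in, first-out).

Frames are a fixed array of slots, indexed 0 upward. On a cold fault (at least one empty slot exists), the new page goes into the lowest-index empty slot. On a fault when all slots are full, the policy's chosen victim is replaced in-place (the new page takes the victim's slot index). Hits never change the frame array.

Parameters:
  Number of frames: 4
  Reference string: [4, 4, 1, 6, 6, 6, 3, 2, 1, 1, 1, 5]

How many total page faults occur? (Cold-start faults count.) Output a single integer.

Answer: 6

Derivation:
Step 0: ref 4 → FAULT, frames=[4,-,-,-]
Step 1: ref 4 → HIT, frames=[4,-,-,-]
Step 2: ref 1 → FAULT, frames=[4,1,-,-]
Step 3: ref 6 → FAULT, frames=[4,1,6,-]
Step 4: ref 6 → HIT, frames=[4,1,6,-]
Step 5: ref 6 → HIT, frames=[4,1,6,-]
Step 6: ref 3 → FAULT, frames=[4,1,6,3]
Step 7: ref 2 → FAULT (evict 4), frames=[2,1,6,3]
Step 8: ref 1 → HIT, frames=[2,1,6,3]
Step 9: ref 1 → HIT, frames=[2,1,6,3]
Step 10: ref 1 → HIT, frames=[2,1,6,3]
Step 11: ref 5 → FAULT (evict 1), frames=[2,5,6,3]
Total faults: 6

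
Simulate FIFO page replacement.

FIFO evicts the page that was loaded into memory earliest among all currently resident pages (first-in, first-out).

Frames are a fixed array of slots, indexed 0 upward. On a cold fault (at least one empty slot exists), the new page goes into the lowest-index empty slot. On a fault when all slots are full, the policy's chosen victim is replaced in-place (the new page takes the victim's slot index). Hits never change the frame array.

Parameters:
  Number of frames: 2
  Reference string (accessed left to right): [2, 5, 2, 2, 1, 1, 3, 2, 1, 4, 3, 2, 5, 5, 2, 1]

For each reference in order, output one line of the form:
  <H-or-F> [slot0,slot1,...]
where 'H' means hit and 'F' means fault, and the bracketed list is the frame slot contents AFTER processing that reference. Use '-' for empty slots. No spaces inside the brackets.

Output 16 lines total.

F [2,-]
F [2,5]
H [2,5]
H [2,5]
F [1,5]
H [1,5]
F [1,3]
F [2,3]
F [2,1]
F [4,1]
F [4,3]
F [2,3]
F [2,5]
H [2,5]
H [2,5]
F [1,5]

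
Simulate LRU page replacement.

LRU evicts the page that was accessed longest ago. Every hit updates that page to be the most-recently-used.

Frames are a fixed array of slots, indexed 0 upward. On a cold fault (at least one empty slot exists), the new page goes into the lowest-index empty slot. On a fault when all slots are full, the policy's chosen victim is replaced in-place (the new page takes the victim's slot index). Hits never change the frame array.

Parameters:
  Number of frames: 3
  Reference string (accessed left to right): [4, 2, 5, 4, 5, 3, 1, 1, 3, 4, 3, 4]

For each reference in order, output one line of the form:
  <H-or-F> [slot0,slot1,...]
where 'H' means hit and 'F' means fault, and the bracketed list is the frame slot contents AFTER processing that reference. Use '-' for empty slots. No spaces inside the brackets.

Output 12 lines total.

F [4,-,-]
F [4,2,-]
F [4,2,5]
H [4,2,5]
H [4,2,5]
F [4,3,5]
F [1,3,5]
H [1,3,5]
H [1,3,5]
F [1,3,4]
H [1,3,4]
H [1,3,4]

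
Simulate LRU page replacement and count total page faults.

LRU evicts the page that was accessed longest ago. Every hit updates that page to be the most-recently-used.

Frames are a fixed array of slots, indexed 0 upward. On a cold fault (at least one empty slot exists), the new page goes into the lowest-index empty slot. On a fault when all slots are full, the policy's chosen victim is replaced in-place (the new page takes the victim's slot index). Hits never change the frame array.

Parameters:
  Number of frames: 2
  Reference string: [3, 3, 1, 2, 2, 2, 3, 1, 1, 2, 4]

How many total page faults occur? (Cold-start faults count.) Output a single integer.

Answer: 7

Derivation:
Step 0: ref 3 → FAULT, frames=[3,-]
Step 1: ref 3 → HIT, frames=[3,-]
Step 2: ref 1 → FAULT, frames=[3,1]
Step 3: ref 2 → FAULT (evict 3), frames=[2,1]
Step 4: ref 2 → HIT, frames=[2,1]
Step 5: ref 2 → HIT, frames=[2,1]
Step 6: ref 3 → FAULT (evict 1), frames=[2,3]
Step 7: ref 1 → FAULT (evict 2), frames=[1,3]
Step 8: ref 1 → HIT, frames=[1,3]
Step 9: ref 2 → FAULT (evict 3), frames=[1,2]
Step 10: ref 4 → FAULT (evict 1), frames=[4,2]
Total faults: 7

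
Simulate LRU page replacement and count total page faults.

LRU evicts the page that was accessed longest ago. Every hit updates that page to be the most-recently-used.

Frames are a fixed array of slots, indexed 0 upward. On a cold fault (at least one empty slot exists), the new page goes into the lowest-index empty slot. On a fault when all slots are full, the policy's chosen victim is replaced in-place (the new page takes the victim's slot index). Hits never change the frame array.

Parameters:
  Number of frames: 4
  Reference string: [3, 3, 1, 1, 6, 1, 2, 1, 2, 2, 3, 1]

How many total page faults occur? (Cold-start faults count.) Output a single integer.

Answer: 4

Derivation:
Step 0: ref 3 → FAULT, frames=[3,-,-,-]
Step 1: ref 3 → HIT, frames=[3,-,-,-]
Step 2: ref 1 → FAULT, frames=[3,1,-,-]
Step 3: ref 1 → HIT, frames=[3,1,-,-]
Step 4: ref 6 → FAULT, frames=[3,1,6,-]
Step 5: ref 1 → HIT, frames=[3,1,6,-]
Step 6: ref 2 → FAULT, frames=[3,1,6,2]
Step 7: ref 1 → HIT, frames=[3,1,6,2]
Step 8: ref 2 → HIT, frames=[3,1,6,2]
Step 9: ref 2 → HIT, frames=[3,1,6,2]
Step 10: ref 3 → HIT, frames=[3,1,6,2]
Step 11: ref 1 → HIT, frames=[3,1,6,2]
Total faults: 4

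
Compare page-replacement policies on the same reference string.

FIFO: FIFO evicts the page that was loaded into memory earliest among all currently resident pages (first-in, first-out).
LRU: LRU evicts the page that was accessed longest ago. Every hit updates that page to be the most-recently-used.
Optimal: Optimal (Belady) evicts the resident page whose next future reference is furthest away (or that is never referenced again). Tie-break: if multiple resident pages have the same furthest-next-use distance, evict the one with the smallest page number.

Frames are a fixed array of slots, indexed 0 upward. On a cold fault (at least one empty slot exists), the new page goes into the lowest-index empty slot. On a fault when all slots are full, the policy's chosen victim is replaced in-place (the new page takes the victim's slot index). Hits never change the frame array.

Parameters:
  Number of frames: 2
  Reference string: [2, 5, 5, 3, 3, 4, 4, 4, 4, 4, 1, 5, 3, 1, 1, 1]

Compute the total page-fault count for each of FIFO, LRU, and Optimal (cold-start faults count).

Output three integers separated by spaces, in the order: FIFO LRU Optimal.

--- FIFO ---
  step 0: ref 2 -> FAULT, frames=[2,-] (faults so far: 1)
  step 1: ref 5 -> FAULT, frames=[2,5] (faults so far: 2)
  step 2: ref 5 -> HIT, frames=[2,5] (faults so far: 2)
  step 3: ref 3 -> FAULT, evict 2, frames=[3,5] (faults so far: 3)
  step 4: ref 3 -> HIT, frames=[3,5] (faults so far: 3)
  step 5: ref 4 -> FAULT, evict 5, frames=[3,4] (faults so far: 4)
  step 6: ref 4 -> HIT, frames=[3,4] (faults so far: 4)
  step 7: ref 4 -> HIT, frames=[3,4] (faults so far: 4)
  step 8: ref 4 -> HIT, frames=[3,4] (faults so far: 4)
  step 9: ref 4 -> HIT, frames=[3,4] (faults so far: 4)
  step 10: ref 1 -> FAULT, evict 3, frames=[1,4] (faults so far: 5)
  step 11: ref 5 -> FAULT, evict 4, frames=[1,5] (faults so far: 6)
  step 12: ref 3 -> FAULT, evict 1, frames=[3,5] (faults so far: 7)
  step 13: ref 1 -> FAULT, evict 5, frames=[3,1] (faults so far: 8)
  step 14: ref 1 -> HIT, frames=[3,1] (faults so far: 8)
  step 15: ref 1 -> HIT, frames=[3,1] (faults so far: 8)
  FIFO total faults: 8
--- LRU ---
  step 0: ref 2 -> FAULT, frames=[2,-] (faults so far: 1)
  step 1: ref 5 -> FAULT, frames=[2,5] (faults so far: 2)
  step 2: ref 5 -> HIT, frames=[2,5] (faults so far: 2)
  step 3: ref 3 -> FAULT, evict 2, frames=[3,5] (faults so far: 3)
  step 4: ref 3 -> HIT, frames=[3,5] (faults so far: 3)
  step 5: ref 4 -> FAULT, evict 5, frames=[3,4] (faults so far: 4)
  step 6: ref 4 -> HIT, frames=[3,4] (faults so far: 4)
  step 7: ref 4 -> HIT, frames=[3,4] (faults so far: 4)
  step 8: ref 4 -> HIT, frames=[3,4] (faults so far: 4)
  step 9: ref 4 -> HIT, frames=[3,4] (faults so far: 4)
  step 10: ref 1 -> FAULT, evict 3, frames=[1,4] (faults so far: 5)
  step 11: ref 5 -> FAULT, evict 4, frames=[1,5] (faults so far: 6)
  step 12: ref 3 -> FAULT, evict 1, frames=[3,5] (faults so far: 7)
  step 13: ref 1 -> FAULT, evict 5, frames=[3,1] (faults so far: 8)
  step 14: ref 1 -> HIT, frames=[3,1] (faults so far: 8)
  step 15: ref 1 -> HIT, frames=[3,1] (faults so far: 8)
  LRU total faults: 8
--- Optimal ---
  step 0: ref 2 -> FAULT, frames=[2,-] (faults so far: 1)
  step 1: ref 5 -> FAULT, frames=[2,5] (faults so far: 2)
  step 2: ref 5 -> HIT, frames=[2,5] (faults so far: 2)
  step 3: ref 3 -> FAULT, evict 2, frames=[3,5] (faults so far: 3)
  step 4: ref 3 -> HIT, frames=[3,5] (faults so far: 3)
  step 5: ref 4 -> FAULT, evict 3, frames=[4,5] (faults so far: 4)
  step 6: ref 4 -> HIT, frames=[4,5] (faults so far: 4)
  step 7: ref 4 -> HIT, frames=[4,5] (faults so far: 4)
  step 8: ref 4 -> HIT, frames=[4,5] (faults so far: 4)
  step 9: ref 4 -> HIT, frames=[4,5] (faults so far: 4)
  step 10: ref 1 -> FAULT, evict 4, frames=[1,5] (faults so far: 5)
  step 11: ref 5 -> HIT, frames=[1,5] (faults so far: 5)
  step 12: ref 3 -> FAULT, evict 5, frames=[1,3] (faults so far: 6)
  step 13: ref 1 -> HIT, frames=[1,3] (faults so far: 6)
  step 14: ref 1 -> HIT, frames=[1,3] (faults so far: 6)
  step 15: ref 1 -> HIT, frames=[1,3] (faults so far: 6)
  Optimal total faults: 6

Answer: 8 8 6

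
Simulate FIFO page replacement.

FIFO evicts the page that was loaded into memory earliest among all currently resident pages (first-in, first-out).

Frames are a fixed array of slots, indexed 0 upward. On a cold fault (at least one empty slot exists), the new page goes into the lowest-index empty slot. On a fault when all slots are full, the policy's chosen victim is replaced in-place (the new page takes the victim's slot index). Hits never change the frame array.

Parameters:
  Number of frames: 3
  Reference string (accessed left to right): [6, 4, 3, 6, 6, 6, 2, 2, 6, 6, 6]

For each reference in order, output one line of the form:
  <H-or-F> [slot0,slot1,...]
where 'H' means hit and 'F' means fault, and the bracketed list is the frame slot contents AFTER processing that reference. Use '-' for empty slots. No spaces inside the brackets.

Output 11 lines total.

F [6,-,-]
F [6,4,-]
F [6,4,3]
H [6,4,3]
H [6,4,3]
H [6,4,3]
F [2,4,3]
H [2,4,3]
F [2,6,3]
H [2,6,3]
H [2,6,3]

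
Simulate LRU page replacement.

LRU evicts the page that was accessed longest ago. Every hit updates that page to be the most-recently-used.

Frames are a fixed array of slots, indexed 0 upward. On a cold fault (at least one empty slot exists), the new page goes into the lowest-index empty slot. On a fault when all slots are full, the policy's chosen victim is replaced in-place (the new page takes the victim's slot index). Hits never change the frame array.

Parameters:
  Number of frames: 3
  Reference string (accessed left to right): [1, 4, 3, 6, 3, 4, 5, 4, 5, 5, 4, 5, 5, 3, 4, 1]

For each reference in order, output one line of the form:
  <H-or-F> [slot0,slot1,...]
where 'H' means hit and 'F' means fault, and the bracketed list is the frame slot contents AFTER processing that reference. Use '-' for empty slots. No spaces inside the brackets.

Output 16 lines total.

F [1,-,-]
F [1,4,-]
F [1,4,3]
F [6,4,3]
H [6,4,3]
H [6,4,3]
F [5,4,3]
H [5,4,3]
H [5,4,3]
H [5,4,3]
H [5,4,3]
H [5,4,3]
H [5,4,3]
H [5,4,3]
H [5,4,3]
F [1,4,3]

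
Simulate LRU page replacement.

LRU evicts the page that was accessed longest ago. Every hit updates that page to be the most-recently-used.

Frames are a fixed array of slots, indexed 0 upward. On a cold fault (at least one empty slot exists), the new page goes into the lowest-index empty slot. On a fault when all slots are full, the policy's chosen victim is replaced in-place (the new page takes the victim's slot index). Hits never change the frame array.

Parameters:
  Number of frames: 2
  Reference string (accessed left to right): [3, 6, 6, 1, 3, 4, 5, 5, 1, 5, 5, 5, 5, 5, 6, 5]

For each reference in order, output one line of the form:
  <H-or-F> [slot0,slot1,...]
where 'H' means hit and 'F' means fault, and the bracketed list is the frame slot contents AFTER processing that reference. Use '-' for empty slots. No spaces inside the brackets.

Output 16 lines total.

F [3,-]
F [3,6]
H [3,6]
F [1,6]
F [1,3]
F [4,3]
F [4,5]
H [4,5]
F [1,5]
H [1,5]
H [1,5]
H [1,5]
H [1,5]
H [1,5]
F [6,5]
H [6,5]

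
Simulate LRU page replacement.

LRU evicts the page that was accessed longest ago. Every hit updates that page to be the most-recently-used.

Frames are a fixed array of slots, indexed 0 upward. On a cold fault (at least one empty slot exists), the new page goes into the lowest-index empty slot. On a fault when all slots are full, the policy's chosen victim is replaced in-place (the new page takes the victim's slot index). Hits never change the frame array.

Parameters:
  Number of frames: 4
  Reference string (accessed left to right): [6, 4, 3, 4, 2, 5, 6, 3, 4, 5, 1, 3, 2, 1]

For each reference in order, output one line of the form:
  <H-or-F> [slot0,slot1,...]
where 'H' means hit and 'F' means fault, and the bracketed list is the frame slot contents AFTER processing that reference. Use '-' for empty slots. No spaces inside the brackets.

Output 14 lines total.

F [6,-,-,-]
F [6,4,-,-]
F [6,4,3,-]
H [6,4,3,-]
F [6,4,3,2]
F [5,4,3,2]
F [5,4,6,2]
F [5,3,6,2]
F [5,3,6,4]
H [5,3,6,4]
F [5,3,1,4]
H [5,3,1,4]
F [5,3,1,2]
H [5,3,1,2]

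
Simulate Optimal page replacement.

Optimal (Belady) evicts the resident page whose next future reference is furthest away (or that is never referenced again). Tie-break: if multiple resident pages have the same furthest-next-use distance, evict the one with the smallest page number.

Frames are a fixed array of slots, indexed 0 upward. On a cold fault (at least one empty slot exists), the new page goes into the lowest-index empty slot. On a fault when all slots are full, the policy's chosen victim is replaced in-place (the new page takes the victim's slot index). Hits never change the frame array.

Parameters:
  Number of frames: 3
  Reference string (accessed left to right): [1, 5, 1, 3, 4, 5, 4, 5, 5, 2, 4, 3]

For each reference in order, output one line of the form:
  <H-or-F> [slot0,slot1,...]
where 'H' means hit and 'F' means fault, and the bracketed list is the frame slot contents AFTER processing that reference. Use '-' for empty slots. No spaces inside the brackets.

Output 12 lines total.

F [1,-,-]
F [1,5,-]
H [1,5,-]
F [1,5,3]
F [4,5,3]
H [4,5,3]
H [4,5,3]
H [4,5,3]
H [4,5,3]
F [4,2,3]
H [4,2,3]
H [4,2,3]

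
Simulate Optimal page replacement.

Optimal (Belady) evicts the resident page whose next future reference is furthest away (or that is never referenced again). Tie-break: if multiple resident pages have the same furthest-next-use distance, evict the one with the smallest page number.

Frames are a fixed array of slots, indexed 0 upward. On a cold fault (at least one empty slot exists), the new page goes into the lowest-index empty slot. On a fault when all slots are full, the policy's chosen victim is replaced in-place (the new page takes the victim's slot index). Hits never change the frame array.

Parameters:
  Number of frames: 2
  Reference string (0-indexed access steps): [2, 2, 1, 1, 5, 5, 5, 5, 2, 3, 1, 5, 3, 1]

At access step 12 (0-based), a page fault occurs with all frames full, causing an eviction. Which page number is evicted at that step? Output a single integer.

Step 0: ref 2 -> FAULT, frames=[2,-]
Step 1: ref 2 -> HIT, frames=[2,-]
Step 2: ref 1 -> FAULT, frames=[2,1]
Step 3: ref 1 -> HIT, frames=[2,1]
Step 4: ref 5 -> FAULT, evict 1, frames=[2,5]
Step 5: ref 5 -> HIT, frames=[2,5]
Step 6: ref 5 -> HIT, frames=[2,5]
Step 7: ref 5 -> HIT, frames=[2,5]
Step 8: ref 2 -> HIT, frames=[2,5]
Step 9: ref 3 -> FAULT, evict 2, frames=[3,5]
Step 10: ref 1 -> FAULT, evict 3, frames=[1,5]
Step 11: ref 5 -> HIT, frames=[1,5]
Step 12: ref 3 -> FAULT, evict 5, frames=[1,3]
At step 12: evicted page 5

Answer: 5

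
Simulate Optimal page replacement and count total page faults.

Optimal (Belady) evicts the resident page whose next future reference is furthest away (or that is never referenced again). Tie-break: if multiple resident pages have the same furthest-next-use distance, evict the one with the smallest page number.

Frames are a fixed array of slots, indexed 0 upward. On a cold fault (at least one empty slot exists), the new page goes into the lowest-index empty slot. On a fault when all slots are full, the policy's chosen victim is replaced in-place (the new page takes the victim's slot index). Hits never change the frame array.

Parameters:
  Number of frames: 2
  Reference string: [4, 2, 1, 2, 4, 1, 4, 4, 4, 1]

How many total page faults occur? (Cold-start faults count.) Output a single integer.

Step 0: ref 4 → FAULT, frames=[4,-]
Step 1: ref 2 → FAULT, frames=[4,2]
Step 2: ref 1 → FAULT (evict 4), frames=[1,2]
Step 3: ref 2 → HIT, frames=[1,2]
Step 4: ref 4 → FAULT (evict 2), frames=[1,4]
Step 5: ref 1 → HIT, frames=[1,4]
Step 6: ref 4 → HIT, frames=[1,4]
Step 7: ref 4 → HIT, frames=[1,4]
Step 8: ref 4 → HIT, frames=[1,4]
Step 9: ref 1 → HIT, frames=[1,4]
Total faults: 4

Answer: 4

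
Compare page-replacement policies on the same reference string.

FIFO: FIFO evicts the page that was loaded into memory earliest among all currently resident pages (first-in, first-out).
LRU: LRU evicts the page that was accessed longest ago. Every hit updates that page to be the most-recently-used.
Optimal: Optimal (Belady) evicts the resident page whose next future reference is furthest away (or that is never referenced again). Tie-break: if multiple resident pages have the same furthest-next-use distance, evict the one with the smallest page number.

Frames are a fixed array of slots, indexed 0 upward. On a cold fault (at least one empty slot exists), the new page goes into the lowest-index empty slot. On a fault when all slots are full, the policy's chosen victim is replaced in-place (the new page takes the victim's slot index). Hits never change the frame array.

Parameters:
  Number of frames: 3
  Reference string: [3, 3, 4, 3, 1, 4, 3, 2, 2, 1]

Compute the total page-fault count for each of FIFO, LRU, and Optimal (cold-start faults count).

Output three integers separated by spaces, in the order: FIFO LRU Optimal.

--- FIFO ---
  step 0: ref 3 -> FAULT, frames=[3,-,-] (faults so far: 1)
  step 1: ref 3 -> HIT, frames=[3,-,-] (faults so far: 1)
  step 2: ref 4 -> FAULT, frames=[3,4,-] (faults so far: 2)
  step 3: ref 3 -> HIT, frames=[3,4,-] (faults so far: 2)
  step 4: ref 1 -> FAULT, frames=[3,4,1] (faults so far: 3)
  step 5: ref 4 -> HIT, frames=[3,4,1] (faults so far: 3)
  step 6: ref 3 -> HIT, frames=[3,4,1] (faults so far: 3)
  step 7: ref 2 -> FAULT, evict 3, frames=[2,4,1] (faults so far: 4)
  step 8: ref 2 -> HIT, frames=[2,4,1] (faults so far: 4)
  step 9: ref 1 -> HIT, frames=[2,4,1] (faults so far: 4)
  FIFO total faults: 4
--- LRU ---
  step 0: ref 3 -> FAULT, frames=[3,-,-] (faults so far: 1)
  step 1: ref 3 -> HIT, frames=[3,-,-] (faults so far: 1)
  step 2: ref 4 -> FAULT, frames=[3,4,-] (faults so far: 2)
  step 3: ref 3 -> HIT, frames=[3,4,-] (faults so far: 2)
  step 4: ref 1 -> FAULT, frames=[3,4,1] (faults so far: 3)
  step 5: ref 4 -> HIT, frames=[3,4,1] (faults so far: 3)
  step 6: ref 3 -> HIT, frames=[3,4,1] (faults so far: 3)
  step 7: ref 2 -> FAULT, evict 1, frames=[3,4,2] (faults so far: 4)
  step 8: ref 2 -> HIT, frames=[3,4,2] (faults so far: 4)
  step 9: ref 1 -> FAULT, evict 4, frames=[3,1,2] (faults so far: 5)
  LRU total faults: 5
--- Optimal ---
  step 0: ref 3 -> FAULT, frames=[3,-,-] (faults so far: 1)
  step 1: ref 3 -> HIT, frames=[3,-,-] (faults so far: 1)
  step 2: ref 4 -> FAULT, frames=[3,4,-] (faults so far: 2)
  step 3: ref 3 -> HIT, frames=[3,4,-] (faults so far: 2)
  step 4: ref 1 -> FAULT, frames=[3,4,1] (faults so far: 3)
  step 5: ref 4 -> HIT, frames=[3,4,1] (faults so far: 3)
  step 6: ref 3 -> HIT, frames=[3,4,1] (faults so far: 3)
  step 7: ref 2 -> FAULT, evict 3, frames=[2,4,1] (faults so far: 4)
  step 8: ref 2 -> HIT, frames=[2,4,1] (faults so far: 4)
  step 9: ref 1 -> HIT, frames=[2,4,1] (faults so far: 4)
  Optimal total faults: 4

Answer: 4 5 4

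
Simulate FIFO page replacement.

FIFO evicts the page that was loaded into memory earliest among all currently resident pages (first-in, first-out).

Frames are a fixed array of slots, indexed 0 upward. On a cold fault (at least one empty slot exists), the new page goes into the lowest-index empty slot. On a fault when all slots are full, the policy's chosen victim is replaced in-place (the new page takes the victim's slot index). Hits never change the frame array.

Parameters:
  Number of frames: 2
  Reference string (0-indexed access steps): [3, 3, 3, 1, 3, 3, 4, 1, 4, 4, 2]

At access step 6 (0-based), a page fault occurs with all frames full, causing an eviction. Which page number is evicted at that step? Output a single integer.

Step 0: ref 3 -> FAULT, frames=[3,-]
Step 1: ref 3 -> HIT, frames=[3,-]
Step 2: ref 3 -> HIT, frames=[3,-]
Step 3: ref 1 -> FAULT, frames=[3,1]
Step 4: ref 3 -> HIT, frames=[3,1]
Step 5: ref 3 -> HIT, frames=[3,1]
Step 6: ref 4 -> FAULT, evict 3, frames=[4,1]
At step 6: evicted page 3

Answer: 3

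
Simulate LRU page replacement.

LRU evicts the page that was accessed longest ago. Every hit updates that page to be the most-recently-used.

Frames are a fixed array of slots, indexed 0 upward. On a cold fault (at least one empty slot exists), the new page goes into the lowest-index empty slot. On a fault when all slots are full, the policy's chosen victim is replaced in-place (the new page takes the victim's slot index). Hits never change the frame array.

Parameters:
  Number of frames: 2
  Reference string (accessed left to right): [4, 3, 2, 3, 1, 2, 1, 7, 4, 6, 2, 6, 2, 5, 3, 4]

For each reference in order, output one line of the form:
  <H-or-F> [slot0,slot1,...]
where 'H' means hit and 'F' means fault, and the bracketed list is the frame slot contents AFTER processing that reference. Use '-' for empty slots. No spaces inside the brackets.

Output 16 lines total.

F [4,-]
F [4,3]
F [2,3]
H [2,3]
F [1,3]
F [1,2]
H [1,2]
F [1,7]
F [4,7]
F [4,6]
F [2,6]
H [2,6]
H [2,6]
F [2,5]
F [3,5]
F [3,4]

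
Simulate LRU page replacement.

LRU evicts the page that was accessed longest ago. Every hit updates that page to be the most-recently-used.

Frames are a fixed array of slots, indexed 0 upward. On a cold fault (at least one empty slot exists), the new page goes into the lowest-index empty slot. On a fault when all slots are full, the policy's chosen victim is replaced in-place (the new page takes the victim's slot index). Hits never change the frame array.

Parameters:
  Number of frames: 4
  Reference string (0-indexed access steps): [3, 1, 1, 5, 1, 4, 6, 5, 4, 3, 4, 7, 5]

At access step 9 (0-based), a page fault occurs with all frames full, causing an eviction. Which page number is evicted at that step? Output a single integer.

Answer: 1

Derivation:
Step 0: ref 3 -> FAULT, frames=[3,-,-,-]
Step 1: ref 1 -> FAULT, frames=[3,1,-,-]
Step 2: ref 1 -> HIT, frames=[3,1,-,-]
Step 3: ref 5 -> FAULT, frames=[3,1,5,-]
Step 4: ref 1 -> HIT, frames=[3,1,5,-]
Step 5: ref 4 -> FAULT, frames=[3,1,5,4]
Step 6: ref 6 -> FAULT, evict 3, frames=[6,1,5,4]
Step 7: ref 5 -> HIT, frames=[6,1,5,4]
Step 8: ref 4 -> HIT, frames=[6,1,5,4]
Step 9: ref 3 -> FAULT, evict 1, frames=[6,3,5,4]
At step 9: evicted page 1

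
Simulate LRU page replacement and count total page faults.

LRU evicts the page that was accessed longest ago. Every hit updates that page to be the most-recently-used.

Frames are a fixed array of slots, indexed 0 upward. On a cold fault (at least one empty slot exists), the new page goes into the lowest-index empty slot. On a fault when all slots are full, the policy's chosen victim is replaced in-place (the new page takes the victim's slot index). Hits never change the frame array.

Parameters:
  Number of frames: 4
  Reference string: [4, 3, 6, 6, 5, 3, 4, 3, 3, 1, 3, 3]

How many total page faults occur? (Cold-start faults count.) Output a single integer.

Step 0: ref 4 → FAULT, frames=[4,-,-,-]
Step 1: ref 3 → FAULT, frames=[4,3,-,-]
Step 2: ref 6 → FAULT, frames=[4,3,6,-]
Step 3: ref 6 → HIT, frames=[4,3,6,-]
Step 4: ref 5 → FAULT, frames=[4,3,6,5]
Step 5: ref 3 → HIT, frames=[4,3,6,5]
Step 6: ref 4 → HIT, frames=[4,3,6,5]
Step 7: ref 3 → HIT, frames=[4,3,6,5]
Step 8: ref 3 → HIT, frames=[4,3,6,5]
Step 9: ref 1 → FAULT (evict 6), frames=[4,3,1,5]
Step 10: ref 3 → HIT, frames=[4,3,1,5]
Step 11: ref 3 → HIT, frames=[4,3,1,5]
Total faults: 5

Answer: 5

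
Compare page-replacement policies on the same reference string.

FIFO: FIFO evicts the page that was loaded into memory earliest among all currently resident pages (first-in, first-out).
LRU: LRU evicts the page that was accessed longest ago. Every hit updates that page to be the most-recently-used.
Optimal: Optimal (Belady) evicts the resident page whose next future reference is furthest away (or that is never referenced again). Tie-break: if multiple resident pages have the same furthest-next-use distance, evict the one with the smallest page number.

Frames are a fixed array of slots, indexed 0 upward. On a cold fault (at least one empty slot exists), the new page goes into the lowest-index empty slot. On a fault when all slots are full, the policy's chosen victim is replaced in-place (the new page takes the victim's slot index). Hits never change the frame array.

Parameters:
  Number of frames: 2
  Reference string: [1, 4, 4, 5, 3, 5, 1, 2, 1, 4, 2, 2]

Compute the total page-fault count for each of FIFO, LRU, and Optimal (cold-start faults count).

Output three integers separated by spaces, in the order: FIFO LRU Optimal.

Answer: 7 8 7

Derivation:
--- FIFO ---
  step 0: ref 1 -> FAULT, frames=[1,-] (faults so far: 1)
  step 1: ref 4 -> FAULT, frames=[1,4] (faults so far: 2)
  step 2: ref 4 -> HIT, frames=[1,4] (faults so far: 2)
  step 3: ref 5 -> FAULT, evict 1, frames=[5,4] (faults so far: 3)
  step 4: ref 3 -> FAULT, evict 4, frames=[5,3] (faults so far: 4)
  step 5: ref 5 -> HIT, frames=[5,3] (faults so far: 4)
  step 6: ref 1 -> FAULT, evict 5, frames=[1,3] (faults so far: 5)
  step 7: ref 2 -> FAULT, evict 3, frames=[1,2] (faults so far: 6)
  step 8: ref 1 -> HIT, frames=[1,2] (faults so far: 6)
  step 9: ref 4 -> FAULT, evict 1, frames=[4,2] (faults so far: 7)
  step 10: ref 2 -> HIT, frames=[4,2] (faults so far: 7)
  step 11: ref 2 -> HIT, frames=[4,2] (faults so far: 7)
  FIFO total faults: 7
--- LRU ---
  step 0: ref 1 -> FAULT, frames=[1,-] (faults so far: 1)
  step 1: ref 4 -> FAULT, frames=[1,4] (faults so far: 2)
  step 2: ref 4 -> HIT, frames=[1,4] (faults so far: 2)
  step 3: ref 5 -> FAULT, evict 1, frames=[5,4] (faults so far: 3)
  step 4: ref 3 -> FAULT, evict 4, frames=[5,3] (faults so far: 4)
  step 5: ref 5 -> HIT, frames=[5,3] (faults so far: 4)
  step 6: ref 1 -> FAULT, evict 3, frames=[5,1] (faults so far: 5)
  step 7: ref 2 -> FAULT, evict 5, frames=[2,1] (faults so far: 6)
  step 8: ref 1 -> HIT, frames=[2,1] (faults so far: 6)
  step 9: ref 4 -> FAULT, evict 2, frames=[4,1] (faults so far: 7)
  step 10: ref 2 -> FAULT, evict 1, frames=[4,2] (faults so far: 8)
  step 11: ref 2 -> HIT, frames=[4,2] (faults so far: 8)
  LRU total faults: 8
--- Optimal ---
  step 0: ref 1 -> FAULT, frames=[1,-] (faults so far: 1)
  step 1: ref 4 -> FAULT, frames=[1,4] (faults so far: 2)
  step 2: ref 4 -> HIT, frames=[1,4] (faults so far: 2)
  step 3: ref 5 -> FAULT, evict 4, frames=[1,5] (faults so far: 3)
  step 4: ref 3 -> FAULT, evict 1, frames=[3,5] (faults so far: 4)
  step 5: ref 5 -> HIT, frames=[3,5] (faults so far: 4)
  step 6: ref 1 -> FAULT, evict 3, frames=[1,5] (faults so far: 5)
  step 7: ref 2 -> FAULT, evict 5, frames=[1,2] (faults so far: 6)
  step 8: ref 1 -> HIT, frames=[1,2] (faults so far: 6)
  step 9: ref 4 -> FAULT, evict 1, frames=[4,2] (faults so far: 7)
  step 10: ref 2 -> HIT, frames=[4,2] (faults so far: 7)
  step 11: ref 2 -> HIT, frames=[4,2] (faults so far: 7)
  Optimal total faults: 7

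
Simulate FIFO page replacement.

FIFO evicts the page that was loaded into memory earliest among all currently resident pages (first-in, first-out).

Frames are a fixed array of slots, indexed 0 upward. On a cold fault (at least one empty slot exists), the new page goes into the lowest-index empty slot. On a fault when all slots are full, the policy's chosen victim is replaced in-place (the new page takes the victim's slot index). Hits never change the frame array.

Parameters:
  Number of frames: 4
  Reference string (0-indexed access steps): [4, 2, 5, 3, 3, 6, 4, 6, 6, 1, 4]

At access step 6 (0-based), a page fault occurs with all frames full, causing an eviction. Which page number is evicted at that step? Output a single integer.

Step 0: ref 4 -> FAULT, frames=[4,-,-,-]
Step 1: ref 2 -> FAULT, frames=[4,2,-,-]
Step 2: ref 5 -> FAULT, frames=[4,2,5,-]
Step 3: ref 3 -> FAULT, frames=[4,2,5,3]
Step 4: ref 3 -> HIT, frames=[4,2,5,3]
Step 5: ref 6 -> FAULT, evict 4, frames=[6,2,5,3]
Step 6: ref 4 -> FAULT, evict 2, frames=[6,4,5,3]
At step 6: evicted page 2

Answer: 2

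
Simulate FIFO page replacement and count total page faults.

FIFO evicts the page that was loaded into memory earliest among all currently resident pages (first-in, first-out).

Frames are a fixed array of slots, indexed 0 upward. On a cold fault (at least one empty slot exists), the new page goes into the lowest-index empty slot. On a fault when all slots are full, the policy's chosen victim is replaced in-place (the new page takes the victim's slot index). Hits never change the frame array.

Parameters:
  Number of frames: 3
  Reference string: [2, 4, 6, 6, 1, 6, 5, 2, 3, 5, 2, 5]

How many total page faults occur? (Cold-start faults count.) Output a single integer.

Step 0: ref 2 → FAULT, frames=[2,-,-]
Step 1: ref 4 → FAULT, frames=[2,4,-]
Step 2: ref 6 → FAULT, frames=[2,4,6]
Step 3: ref 6 → HIT, frames=[2,4,6]
Step 4: ref 1 → FAULT (evict 2), frames=[1,4,6]
Step 5: ref 6 → HIT, frames=[1,4,6]
Step 6: ref 5 → FAULT (evict 4), frames=[1,5,6]
Step 7: ref 2 → FAULT (evict 6), frames=[1,5,2]
Step 8: ref 3 → FAULT (evict 1), frames=[3,5,2]
Step 9: ref 5 → HIT, frames=[3,5,2]
Step 10: ref 2 → HIT, frames=[3,5,2]
Step 11: ref 5 → HIT, frames=[3,5,2]
Total faults: 7

Answer: 7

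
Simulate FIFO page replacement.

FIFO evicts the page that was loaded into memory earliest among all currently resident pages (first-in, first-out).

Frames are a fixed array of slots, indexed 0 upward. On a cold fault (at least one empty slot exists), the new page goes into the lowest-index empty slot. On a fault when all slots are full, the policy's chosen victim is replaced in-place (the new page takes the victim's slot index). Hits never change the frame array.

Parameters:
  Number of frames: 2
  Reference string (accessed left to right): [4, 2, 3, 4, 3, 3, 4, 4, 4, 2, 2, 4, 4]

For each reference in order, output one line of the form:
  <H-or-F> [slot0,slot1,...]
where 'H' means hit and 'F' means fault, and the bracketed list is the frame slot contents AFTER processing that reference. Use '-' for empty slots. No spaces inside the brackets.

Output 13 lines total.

F [4,-]
F [4,2]
F [3,2]
F [3,4]
H [3,4]
H [3,4]
H [3,4]
H [3,4]
H [3,4]
F [2,4]
H [2,4]
H [2,4]
H [2,4]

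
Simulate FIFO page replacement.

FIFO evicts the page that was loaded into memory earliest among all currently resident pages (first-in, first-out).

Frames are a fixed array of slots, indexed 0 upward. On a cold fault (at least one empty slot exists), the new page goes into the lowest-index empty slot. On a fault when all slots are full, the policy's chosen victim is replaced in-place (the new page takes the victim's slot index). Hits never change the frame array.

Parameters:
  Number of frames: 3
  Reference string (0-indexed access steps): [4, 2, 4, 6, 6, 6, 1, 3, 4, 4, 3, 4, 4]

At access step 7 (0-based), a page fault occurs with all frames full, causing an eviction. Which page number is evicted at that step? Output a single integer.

Step 0: ref 4 -> FAULT, frames=[4,-,-]
Step 1: ref 2 -> FAULT, frames=[4,2,-]
Step 2: ref 4 -> HIT, frames=[4,2,-]
Step 3: ref 6 -> FAULT, frames=[4,2,6]
Step 4: ref 6 -> HIT, frames=[4,2,6]
Step 5: ref 6 -> HIT, frames=[4,2,6]
Step 6: ref 1 -> FAULT, evict 4, frames=[1,2,6]
Step 7: ref 3 -> FAULT, evict 2, frames=[1,3,6]
At step 7: evicted page 2

Answer: 2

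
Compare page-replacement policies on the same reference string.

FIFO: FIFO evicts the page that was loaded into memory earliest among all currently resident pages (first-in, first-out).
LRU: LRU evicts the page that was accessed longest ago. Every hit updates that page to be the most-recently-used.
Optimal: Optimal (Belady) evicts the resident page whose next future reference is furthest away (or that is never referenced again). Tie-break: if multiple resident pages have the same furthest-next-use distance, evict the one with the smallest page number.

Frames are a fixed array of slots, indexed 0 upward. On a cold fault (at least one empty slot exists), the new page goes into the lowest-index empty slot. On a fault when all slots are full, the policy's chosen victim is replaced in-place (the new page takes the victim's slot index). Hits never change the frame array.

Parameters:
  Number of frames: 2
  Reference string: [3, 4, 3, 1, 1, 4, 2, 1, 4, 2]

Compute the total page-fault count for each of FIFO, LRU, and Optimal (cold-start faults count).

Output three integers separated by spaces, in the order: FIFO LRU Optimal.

Answer: 5 8 5

Derivation:
--- FIFO ---
  step 0: ref 3 -> FAULT, frames=[3,-] (faults so far: 1)
  step 1: ref 4 -> FAULT, frames=[3,4] (faults so far: 2)
  step 2: ref 3 -> HIT, frames=[3,4] (faults so far: 2)
  step 3: ref 1 -> FAULT, evict 3, frames=[1,4] (faults so far: 3)
  step 4: ref 1 -> HIT, frames=[1,4] (faults so far: 3)
  step 5: ref 4 -> HIT, frames=[1,4] (faults so far: 3)
  step 6: ref 2 -> FAULT, evict 4, frames=[1,2] (faults so far: 4)
  step 7: ref 1 -> HIT, frames=[1,2] (faults so far: 4)
  step 8: ref 4 -> FAULT, evict 1, frames=[4,2] (faults so far: 5)
  step 9: ref 2 -> HIT, frames=[4,2] (faults so far: 5)
  FIFO total faults: 5
--- LRU ---
  step 0: ref 3 -> FAULT, frames=[3,-] (faults so far: 1)
  step 1: ref 4 -> FAULT, frames=[3,4] (faults so far: 2)
  step 2: ref 3 -> HIT, frames=[3,4] (faults so far: 2)
  step 3: ref 1 -> FAULT, evict 4, frames=[3,1] (faults so far: 3)
  step 4: ref 1 -> HIT, frames=[3,1] (faults so far: 3)
  step 5: ref 4 -> FAULT, evict 3, frames=[4,1] (faults so far: 4)
  step 6: ref 2 -> FAULT, evict 1, frames=[4,2] (faults so far: 5)
  step 7: ref 1 -> FAULT, evict 4, frames=[1,2] (faults so far: 6)
  step 8: ref 4 -> FAULT, evict 2, frames=[1,4] (faults so far: 7)
  step 9: ref 2 -> FAULT, evict 1, frames=[2,4] (faults so far: 8)
  LRU total faults: 8
--- Optimal ---
  step 0: ref 3 -> FAULT, frames=[3,-] (faults so far: 1)
  step 1: ref 4 -> FAULT, frames=[3,4] (faults so far: 2)
  step 2: ref 3 -> HIT, frames=[3,4] (faults so far: 2)
  step 3: ref 1 -> FAULT, evict 3, frames=[1,4] (faults so far: 3)
  step 4: ref 1 -> HIT, frames=[1,4] (faults so far: 3)
  step 5: ref 4 -> HIT, frames=[1,4] (faults so far: 3)
  step 6: ref 2 -> FAULT, evict 4, frames=[1,2] (faults so far: 4)
  step 7: ref 1 -> HIT, frames=[1,2] (faults so far: 4)
  step 8: ref 4 -> FAULT, evict 1, frames=[4,2] (faults so far: 5)
  step 9: ref 2 -> HIT, frames=[4,2] (faults so far: 5)
  Optimal total faults: 5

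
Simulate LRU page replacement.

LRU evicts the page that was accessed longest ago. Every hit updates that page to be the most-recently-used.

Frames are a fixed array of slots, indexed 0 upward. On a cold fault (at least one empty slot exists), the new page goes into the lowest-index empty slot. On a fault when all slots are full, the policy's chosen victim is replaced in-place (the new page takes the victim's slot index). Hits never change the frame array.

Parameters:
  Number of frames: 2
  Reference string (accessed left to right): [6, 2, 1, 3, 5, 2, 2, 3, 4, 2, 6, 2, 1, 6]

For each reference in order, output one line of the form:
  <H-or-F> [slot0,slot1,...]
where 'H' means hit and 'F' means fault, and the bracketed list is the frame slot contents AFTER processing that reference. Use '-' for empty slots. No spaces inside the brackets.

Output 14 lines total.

F [6,-]
F [6,2]
F [1,2]
F [1,3]
F [5,3]
F [5,2]
H [5,2]
F [3,2]
F [3,4]
F [2,4]
F [2,6]
H [2,6]
F [2,1]
F [6,1]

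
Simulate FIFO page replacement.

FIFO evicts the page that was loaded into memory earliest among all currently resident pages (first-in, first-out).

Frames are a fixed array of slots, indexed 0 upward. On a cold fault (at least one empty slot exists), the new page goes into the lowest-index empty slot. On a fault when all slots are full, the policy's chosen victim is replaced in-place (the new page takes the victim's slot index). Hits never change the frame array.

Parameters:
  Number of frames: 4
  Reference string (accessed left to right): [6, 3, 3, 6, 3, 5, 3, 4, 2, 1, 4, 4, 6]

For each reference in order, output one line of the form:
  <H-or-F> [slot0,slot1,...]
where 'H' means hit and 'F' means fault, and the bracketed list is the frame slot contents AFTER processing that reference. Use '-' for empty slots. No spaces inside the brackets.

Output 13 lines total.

F [6,-,-,-]
F [6,3,-,-]
H [6,3,-,-]
H [6,3,-,-]
H [6,3,-,-]
F [6,3,5,-]
H [6,3,5,-]
F [6,3,5,4]
F [2,3,5,4]
F [2,1,5,4]
H [2,1,5,4]
H [2,1,5,4]
F [2,1,6,4]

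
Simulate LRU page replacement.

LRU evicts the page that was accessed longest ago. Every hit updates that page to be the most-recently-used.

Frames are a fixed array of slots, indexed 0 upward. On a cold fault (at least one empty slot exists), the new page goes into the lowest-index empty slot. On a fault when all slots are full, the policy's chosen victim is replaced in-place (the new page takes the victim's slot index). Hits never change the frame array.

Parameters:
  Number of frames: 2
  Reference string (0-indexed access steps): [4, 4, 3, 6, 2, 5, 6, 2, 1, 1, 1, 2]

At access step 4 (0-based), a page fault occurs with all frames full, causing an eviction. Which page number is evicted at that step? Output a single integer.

Step 0: ref 4 -> FAULT, frames=[4,-]
Step 1: ref 4 -> HIT, frames=[4,-]
Step 2: ref 3 -> FAULT, frames=[4,3]
Step 3: ref 6 -> FAULT, evict 4, frames=[6,3]
Step 4: ref 2 -> FAULT, evict 3, frames=[6,2]
At step 4: evicted page 3

Answer: 3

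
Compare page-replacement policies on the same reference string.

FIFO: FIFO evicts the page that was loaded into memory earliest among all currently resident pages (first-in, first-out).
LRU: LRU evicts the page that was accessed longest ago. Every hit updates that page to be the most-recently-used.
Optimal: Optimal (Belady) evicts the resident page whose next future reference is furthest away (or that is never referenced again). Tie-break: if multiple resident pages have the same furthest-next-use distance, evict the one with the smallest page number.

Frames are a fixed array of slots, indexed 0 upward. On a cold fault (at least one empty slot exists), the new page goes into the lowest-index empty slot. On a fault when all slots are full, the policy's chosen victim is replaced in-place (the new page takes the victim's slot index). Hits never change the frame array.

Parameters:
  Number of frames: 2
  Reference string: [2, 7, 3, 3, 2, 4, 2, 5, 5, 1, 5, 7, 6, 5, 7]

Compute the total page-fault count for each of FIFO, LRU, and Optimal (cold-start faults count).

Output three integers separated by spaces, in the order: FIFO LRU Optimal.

--- FIFO ---
  step 0: ref 2 -> FAULT, frames=[2,-] (faults so far: 1)
  step 1: ref 7 -> FAULT, frames=[2,7] (faults so far: 2)
  step 2: ref 3 -> FAULT, evict 2, frames=[3,7] (faults so far: 3)
  step 3: ref 3 -> HIT, frames=[3,7] (faults so far: 3)
  step 4: ref 2 -> FAULT, evict 7, frames=[3,2] (faults so far: 4)
  step 5: ref 4 -> FAULT, evict 3, frames=[4,2] (faults so far: 5)
  step 6: ref 2 -> HIT, frames=[4,2] (faults so far: 5)
  step 7: ref 5 -> FAULT, evict 2, frames=[4,5] (faults so far: 6)
  step 8: ref 5 -> HIT, frames=[4,5] (faults so far: 6)
  step 9: ref 1 -> FAULT, evict 4, frames=[1,5] (faults so far: 7)
  step 10: ref 5 -> HIT, frames=[1,5] (faults so far: 7)
  step 11: ref 7 -> FAULT, evict 5, frames=[1,7] (faults so far: 8)
  step 12: ref 6 -> FAULT, evict 1, frames=[6,7] (faults so far: 9)
  step 13: ref 5 -> FAULT, evict 7, frames=[6,5] (faults so far: 10)
  step 14: ref 7 -> FAULT, evict 6, frames=[7,5] (faults so far: 11)
  FIFO total faults: 11
--- LRU ---
  step 0: ref 2 -> FAULT, frames=[2,-] (faults so far: 1)
  step 1: ref 7 -> FAULT, frames=[2,7] (faults so far: 2)
  step 2: ref 3 -> FAULT, evict 2, frames=[3,7] (faults so far: 3)
  step 3: ref 3 -> HIT, frames=[3,7] (faults so far: 3)
  step 4: ref 2 -> FAULT, evict 7, frames=[3,2] (faults so far: 4)
  step 5: ref 4 -> FAULT, evict 3, frames=[4,2] (faults so far: 5)
  step 6: ref 2 -> HIT, frames=[4,2] (faults so far: 5)
  step 7: ref 5 -> FAULT, evict 4, frames=[5,2] (faults so far: 6)
  step 8: ref 5 -> HIT, frames=[5,2] (faults so far: 6)
  step 9: ref 1 -> FAULT, evict 2, frames=[5,1] (faults so far: 7)
  step 10: ref 5 -> HIT, frames=[5,1] (faults so far: 7)
  step 11: ref 7 -> FAULT, evict 1, frames=[5,7] (faults so far: 8)
  step 12: ref 6 -> FAULT, evict 5, frames=[6,7] (faults so far: 9)
  step 13: ref 5 -> FAULT, evict 7, frames=[6,5] (faults so far: 10)
  step 14: ref 7 -> FAULT, evict 6, frames=[7,5] (faults so far: 11)
  LRU total faults: 11
--- Optimal ---
  step 0: ref 2 -> FAULT, frames=[2,-] (faults so far: 1)
  step 1: ref 7 -> FAULT, frames=[2,7] (faults so far: 2)
  step 2: ref 3 -> FAULT, evict 7, frames=[2,3] (faults so far: 3)
  step 3: ref 3 -> HIT, frames=[2,3] (faults so far: 3)
  step 4: ref 2 -> HIT, frames=[2,3] (faults so far: 3)
  step 5: ref 4 -> FAULT, evict 3, frames=[2,4] (faults so far: 4)
  step 6: ref 2 -> HIT, frames=[2,4] (faults so far: 4)
  step 7: ref 5 -> FAULT, evict 2, frames=[5,4] (faults so far: 5)
  step 8: ref 5 -> HIT, frames=[5,4] (faults so far: 5)
  step 9: ref 1 -> FAULT, evict 4, frames=[5,1] (faults so far: 6)
  step 10: ref 5 -> HIT, frames=[5,1] (faults so far: 6)
  step 11: ref 7 -> FAULT, evict 1, frames=[5,7] (faults so far: 7)
  step 12: ref 6 -> FAULT, evict 7, frames=[5,6] (faults so far: 8)
  step 13: ref 5 -> HIT, frames=[5,6] (faults so far: 8)
  step 14: ref 7 -> FAULT, evict 5, frames=[7,6] (faults so far: 9)
  Optimal total faults: 9

Answer: 11 11 9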